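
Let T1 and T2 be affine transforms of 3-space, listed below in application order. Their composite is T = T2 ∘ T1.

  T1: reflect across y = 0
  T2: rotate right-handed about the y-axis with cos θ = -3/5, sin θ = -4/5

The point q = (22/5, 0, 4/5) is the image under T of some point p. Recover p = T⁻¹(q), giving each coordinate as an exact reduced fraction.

T1 = [1 0 0 0; 0 -1 0 0; 0 0 1 0; 0 0 0 1]
T2·T1 = [-3/5 0 -4/5 0; 0 -1 0 0; 4/5 0 -3/5 0; 0 0 0 1]
det M = -1; M⁻¹ = [-3/5 0 4/5 0; 0 -1 0 0; -4/5 0 -3/5 0; 0 0 0 1]
M⁻¹ · (22/5, 0, 4/5)ᵀ = (-2, 0, -4)ᵀ

p = (-2, 0, -4)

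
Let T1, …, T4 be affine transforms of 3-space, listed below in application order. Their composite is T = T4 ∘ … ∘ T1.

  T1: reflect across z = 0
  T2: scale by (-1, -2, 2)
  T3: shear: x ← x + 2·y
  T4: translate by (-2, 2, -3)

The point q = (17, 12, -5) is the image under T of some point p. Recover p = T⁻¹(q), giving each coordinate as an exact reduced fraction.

T1 = [1 0 0 0; 0 1 0 0; 0 0 -1 0; 0 0 0 1]
T2·T1 = [-1 0 0 0; 0 -2 0 0; 0 0 -2 0; 0 0 0 1]
T3·…·T1 = [-1 -4 0 0; 0 -2 0 0; 0 0 -2 0; 0 0 0 1]
T4·…·T1 = [-1 -4 0 -2; 0 -2 0 2; 0 0 -2 -3; 0 0 0 1]
det M = -4; M⁻¹ = [-1 2 0 -6; 0 -1/2 0 1; 0 0 -1/2 -3/2; 0 0 0 1]
M⁻¹ · (17, 12, -5)ᵀ = (1, -5, 1)ᵀ

p = (1, -5, 1)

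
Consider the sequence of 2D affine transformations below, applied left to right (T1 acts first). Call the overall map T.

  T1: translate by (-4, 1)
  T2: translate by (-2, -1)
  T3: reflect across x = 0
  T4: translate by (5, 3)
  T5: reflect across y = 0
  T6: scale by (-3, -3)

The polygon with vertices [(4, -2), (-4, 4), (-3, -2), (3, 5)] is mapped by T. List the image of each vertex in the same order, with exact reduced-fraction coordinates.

T1 translate by (-4, 1): (4, -2) → (0, -1); (-4, 4) → (-8, 5); (-3, -2) → (-7, -1); (3, 5) → (-1, 6)
T2 translate by (-2, -1): (0, -1) → (-2, -2); (-8, 5) → (-10, 4); (-7, -1) → (-9, -2); (-1, 6) → (-3, 5)
T3 reflect across x = 0: (-2, -2) → (2, -2); (-10, 4) → (10, 4); (-9, -2) → (9, -2); (-3, 5) → (3, 5)
T4 translate by (5, 3): (2, -2) → (7, 1); (10, 4) → (15, 7); (9, -2) → (14, 1); (3, 5) → (8, 8)
T5 reflect across y = 0: (7, 1) → (7, -1); (15, 7) → (15, -7); (14, 1) → (14, -1); (8, 8) → (8, -8)
T6 scale by (-3, -3): (7, -1) → (-21, 3); (15, -7) → (-45, 21); (14, -1) → (-42, 3); (8, -8) → (-24, 24)

image vertices: (-21, 3), (-45, 21), (-42, 3), (-24, 24)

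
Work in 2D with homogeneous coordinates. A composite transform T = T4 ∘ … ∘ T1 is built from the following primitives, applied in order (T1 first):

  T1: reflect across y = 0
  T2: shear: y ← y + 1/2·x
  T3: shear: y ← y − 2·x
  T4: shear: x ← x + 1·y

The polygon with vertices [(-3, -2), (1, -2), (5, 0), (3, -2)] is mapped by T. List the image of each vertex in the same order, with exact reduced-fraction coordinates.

image vertices: (7/2, 13/2), (3/2, 1/2), (-5/2, -15/2), (1/2, -5/2)

T1 reflect across y = 0: (-3, -2) → (-3, 2); (1, -2) → (1, 2); (5, 0) → (5, 0); (3, -2) → (3, 2)
T2 shear: y ← y + 1/2·x: (-3, 2) → (-3, 1/2); (1, 2) → (1, 5/2); (5, 0) → (5, 5/2); (3, 2) → (3, 7/2)
T3 shear: y ← y − 2·x: (-3, 1/2) → (-3, 13/2); (1, 5/2) → (1, 1/2); (5, 5/2) → (5, -15/2); (3, 7/2) → (3, -5/2)
T4 shear: x ← x + 1·y: (-3, 13/2) → (7/2, 13/2); (1, 1/2) → (3/2, 1/2); (5, -15/2) → (-5/2, -15/2); (3, -5/2) → (1/2, -5/2)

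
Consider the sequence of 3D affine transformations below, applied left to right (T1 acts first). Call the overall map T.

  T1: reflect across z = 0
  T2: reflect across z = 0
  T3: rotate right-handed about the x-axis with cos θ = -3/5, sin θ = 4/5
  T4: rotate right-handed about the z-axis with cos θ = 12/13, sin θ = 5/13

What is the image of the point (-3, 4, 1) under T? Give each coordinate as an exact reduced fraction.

T(p) = (-20/13, -267/65, 13/5)

T1 reflect across z = 0: (-3, 4, 1) → (-3, 4, -1)
T2 reflect across z = 0: (-3, 4, -1) → (-3, 4, 1)
T3 rotate right-handed about the x-axis with cos θ = -3/5, sin θ = 4/5: (-3, 4, 1) → (-3, -16/5, 13/5)
T4 rotate right-handed about the z-axis with cos θ = 12/13, sin θ = 5/13: (-3, -16/5, 13/5) → (-20/13, -267/65, 13/5)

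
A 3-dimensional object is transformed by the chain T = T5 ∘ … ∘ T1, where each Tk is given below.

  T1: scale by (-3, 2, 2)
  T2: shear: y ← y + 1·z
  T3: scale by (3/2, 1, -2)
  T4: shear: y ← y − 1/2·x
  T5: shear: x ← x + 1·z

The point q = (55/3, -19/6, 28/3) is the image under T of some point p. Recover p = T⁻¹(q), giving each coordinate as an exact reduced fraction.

T1 = [-3 0 0 0; 0 2 0 0; 0 0 2 0; 0 0 0 1]
T2·T1 = [-3 0 0 0; 0 2 2 0; 0 0 2 0; 0 0 0 1]
T3·…·T1 = [-9/2 0 0 0; 0 2 2 0; 0 0 -4 0; 0 0 0 1]
T4·…·T1 = [-9/2 0 0 0; 9/4 2 2 0; 0 0 -4 0; 0 0 0 1]
T5·…·T1 = [-9/2 0 -4 0; 9/4 2 2 0; 0 0 -4 0; 0 0 0 1]
det M = 36; M⁻¹ = [-2/9 0 2/9 0; 1/4 1/2 0 0; 0 0 -1/4 0; 0 0 0 1]
M⁻¹ · (55/3, -19/6, 28/3)ᵀ = (-2, 3, -7/3)ᵀ

p = (-2, 3, -7/3)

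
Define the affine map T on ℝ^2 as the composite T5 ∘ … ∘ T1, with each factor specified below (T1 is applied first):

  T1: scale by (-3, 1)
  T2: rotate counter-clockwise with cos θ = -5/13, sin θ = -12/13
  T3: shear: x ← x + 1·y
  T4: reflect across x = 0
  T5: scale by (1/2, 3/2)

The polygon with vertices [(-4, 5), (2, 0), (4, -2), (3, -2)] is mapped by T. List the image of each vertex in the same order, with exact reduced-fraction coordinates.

T1 scale by (-3, 1): (-4, 5) → (12, 5); (2, 0) → (-6, 0); (4, -2) → (-12, -2); (3, -2) → (-9, -2)
T2 rotate counter-clockwise with cos θ = -5/13, sin θ = -12/13: (12, 5) → (0, -13); (-6, 0) → (30/13, 72/13); (-12, -2) → (36/13, 154/13); (-9, -2) → (21/13, 118/13)
T3 shear: x ← x + 1·y: (0, -13) → (-13, -13); (30/13, 72/13) → (102/13, 72/13); (36/13, 154/13) → (190/13, 154/13); (21/13, 118/13) → (139/13, 118/13)
T4 reflect across x = 0: (-13, -13) → (13, -13); (102/13, 72/13) → (-102/13, 72/13); (190/13, 154/13) → (-190/13, 154/13); (139/13, 118/13) → (-139/13, 118/13)
T5 scale by (1/2, 3/2): (13, -13) → (13/2, -39/2); (-102/13, 72/13) → (-51/13, 108/13); (-190/13, 154/13) → (-95/13, 231/13); (-139/13, 118/13) → (-139/26, 177/13)

image vertices: (13/2, -39/2), (-51/13, 108/13), (-95/13, 231/13), (-139/26, 177/13)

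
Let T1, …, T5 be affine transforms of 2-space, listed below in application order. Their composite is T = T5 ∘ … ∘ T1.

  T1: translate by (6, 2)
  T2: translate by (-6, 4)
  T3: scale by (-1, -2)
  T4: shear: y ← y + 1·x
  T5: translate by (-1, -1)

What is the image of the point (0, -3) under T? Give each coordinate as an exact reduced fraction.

T1 translate by (6, 2): (0, -3) → (6, -1)
T2 translate by (-6, 4): (6, -1) → (0, 3)
T3 scale by (-1, -2): (0, 3) → (0, -6)
T4 shear: y ← y + 1·x: (0, -6) → (0, -6)
T5 translate by (-1, -1): (0, -6) → (-1, -7)

T(p) = (-1, -7)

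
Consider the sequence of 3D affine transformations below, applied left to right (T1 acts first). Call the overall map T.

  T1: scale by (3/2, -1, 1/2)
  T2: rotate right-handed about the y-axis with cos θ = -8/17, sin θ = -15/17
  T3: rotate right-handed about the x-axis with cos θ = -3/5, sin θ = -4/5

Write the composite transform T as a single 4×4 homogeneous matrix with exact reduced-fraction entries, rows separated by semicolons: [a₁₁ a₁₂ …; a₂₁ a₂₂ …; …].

T = [-12/17 0 -15/34 0; 18/17 3/5 -16/85 0; -27/34 4/5 12/85 0; 0 0 0 1]

T1 = [3/2 0 0 0; 0 -1 0 0; 0 0 1/2 0; 0 0 0 1]
T2·T1 = [-12/17 0 -15/34 0; 0 -1 0 0; 45/34 0 -4/17 0; 0 0 0 1]
T3·…·T1 = [-12/17 0 -15/34 0; 18/17 3/5 -16/85 0; -27/34 4/5 12/85 0; 0 0 0 1]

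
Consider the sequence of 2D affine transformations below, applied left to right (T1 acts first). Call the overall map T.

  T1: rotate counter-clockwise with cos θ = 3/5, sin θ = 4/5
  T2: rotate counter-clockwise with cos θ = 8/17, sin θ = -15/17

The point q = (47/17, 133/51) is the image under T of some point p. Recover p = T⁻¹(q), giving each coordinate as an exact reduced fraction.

T1 = [3/5 -4/5 0; 4/5 3/5 0; 0 0 1]
T2·T1 = [84/85 13/85 0; -13/85 84/85 0; 0 0 1]
det M = 1; M⁻¹ = [84/85 -13/85 0; 13/85 84/85 0; 0 0 1]
M⁻¹ · (47/17, 133/51)ᵀ = (7/3, 3)ᵀ

p = (7/3, 3)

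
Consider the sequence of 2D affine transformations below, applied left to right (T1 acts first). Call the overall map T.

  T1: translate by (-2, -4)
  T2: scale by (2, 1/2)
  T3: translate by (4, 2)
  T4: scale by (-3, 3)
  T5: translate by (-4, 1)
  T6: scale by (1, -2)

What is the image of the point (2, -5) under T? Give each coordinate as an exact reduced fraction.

T1 translate by (-2, -4): (2, -5) → (0, -9)
T2 scale by (2, 1/2): (0, -9) → (0, -9/2)
T3 translate by (4, 2): (0, -9/2) → (4, -5/2)
T4 scale by (-3, 3): (4, -5/2) → (-12, -15/2)
T5 translate by (-4, 1): (-12, -15/2) → (-16, -13/2)
T6 scale by (1, -2): (-16, -13/2) → (-16, 13)

T(p) = (-16, 13)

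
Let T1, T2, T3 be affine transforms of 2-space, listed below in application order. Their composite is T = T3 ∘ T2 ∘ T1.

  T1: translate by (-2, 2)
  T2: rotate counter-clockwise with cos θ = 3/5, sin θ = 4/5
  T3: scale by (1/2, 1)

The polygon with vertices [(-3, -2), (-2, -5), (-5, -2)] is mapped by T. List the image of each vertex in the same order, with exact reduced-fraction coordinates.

image vertices: (-3/2, -4), (0, -5), (-21/10, -28/5)

T1 translate by (-2, 2): (-3, -2) → (-5, 0); (-2, -5) → (-4, -3); (-5, -2) → (-7, 0)
T2 rotate counter-clockwise with cos θ = 3/5, sin θ = 4/5: (-5, 0) → (-3, -4); (-4, -3) → (0, -5); (-7, 0) → (-21/5, -28/5)
T3 scale by (1/2, 1): (-3, -4) → (-3/2, -4); (0, -5) → (0, -5); (-21/5, -28/5) → (-21/10, -28/5)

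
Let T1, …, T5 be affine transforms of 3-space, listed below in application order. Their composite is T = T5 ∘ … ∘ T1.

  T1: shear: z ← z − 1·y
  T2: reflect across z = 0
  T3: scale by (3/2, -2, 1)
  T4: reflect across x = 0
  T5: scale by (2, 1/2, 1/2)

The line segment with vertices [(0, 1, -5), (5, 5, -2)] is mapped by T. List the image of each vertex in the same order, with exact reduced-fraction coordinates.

T1 shear: z ← z − 1·y: (0, 1, -5) → (0, 1, -6); (5, 5, -2) → (5, 5, -7)
T2 reflect across z = 0: (0, 1, -6) → (0, 1, 6); (5, 5, -7) → (5, 5, 7)
T3 scale by (3/2, -2, 1): (0, 1, 6) → (0, -2, 6); (5, 5, 7) → (15/2, -10, 7)
T4 reflect across x = 0: (0, -2, 6) → (0, -2, 6); (15/2, -10, 7) → (-15/2, -10, 7)
T5 scale by (2, 1/2, 1/2): (0, -2, 6) → (0, -1, 3); (-15/2, -10, 7) → (-15, -5, 7/2)

image vertices: (0, -1, 3), (-15, -5, 7/2)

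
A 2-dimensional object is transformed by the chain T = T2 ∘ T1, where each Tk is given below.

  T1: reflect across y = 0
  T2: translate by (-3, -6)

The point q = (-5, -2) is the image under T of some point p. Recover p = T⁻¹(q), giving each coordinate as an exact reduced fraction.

T1 = [1 0 0; 0 -1 0; 0 0 1]
T2·T1 = [1 0 -3; 0 -1 -6; 0 0 1]
det M = -1; M⁻¹ = [1 0 3; 0 -1 -6; 0 0 1]
M⁻¹ · (-5, -2)ᵀ = (-2, -4)ᵀ

p = (-2, -4)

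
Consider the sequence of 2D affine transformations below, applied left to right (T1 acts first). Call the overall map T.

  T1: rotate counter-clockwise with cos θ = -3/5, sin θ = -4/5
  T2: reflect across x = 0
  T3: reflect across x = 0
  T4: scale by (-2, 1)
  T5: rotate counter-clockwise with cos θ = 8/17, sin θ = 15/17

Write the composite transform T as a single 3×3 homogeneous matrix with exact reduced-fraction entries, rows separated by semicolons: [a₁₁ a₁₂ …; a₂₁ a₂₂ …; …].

T1 = [-3/5 4/5 0; -4/5 -3/5 0; 0 0 1]
T2·T1 = [3/5 -4/5 0; -4/5 -3/5 0; 0 0 1]
T3·…·T1 = [-3/5 4/5 0; -4/5 -3/5 0; 0 0 1]
T4·…·T1 = [6/5 -8/5 0; -4/5 -3/5 0; 0 0 1]
T5·…·T1 = [108/85 -19/85 0; 58/85 -144/85 0; 0 0 1]

T = [108/85 -19/85 0; 58/85 -144/85 0; 0 0 1]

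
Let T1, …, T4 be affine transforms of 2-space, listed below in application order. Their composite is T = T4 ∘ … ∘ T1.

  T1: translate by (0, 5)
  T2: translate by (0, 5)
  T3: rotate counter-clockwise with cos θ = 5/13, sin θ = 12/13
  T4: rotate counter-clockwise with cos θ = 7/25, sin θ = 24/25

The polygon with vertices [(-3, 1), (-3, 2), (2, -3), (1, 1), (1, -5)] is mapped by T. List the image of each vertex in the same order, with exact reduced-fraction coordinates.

T1 translate by (0, 5): (-3, 1) → (-3, 6); (-3, 2) → (-3, 7); (2, -3) → (2, 2); (1, 1) → (1, 6); (1, -5) → (1, 0)
T2 translate by (0, 5): (-3, 6) → (-3, 11); (-3, 7) → (-3, 12); (2, 2) → (2, 7); (1, 6) → (1, 11); (1, 0) → (1, 5)
T3 rotate counter-clockwise with cos θ = 5/13, sin θ = 12/13: (-3, 11) → (-147/13, 19/13); (-3, 12) → (-159/13, 24/13); (2, 7) → (-74/13, 59/13); (1, 11) → (-127/13, 67/13); (1, 5) → (-55/13, 37/13)
T4 rotate counter-clockwise with cos θ = 7/25, sin θ = 24/25: (-147/13, 19/13) → (-297/65, -679/65); (-159/13, 24/13) → (-1689/325, -3648/325); (-74/13, 59/13) → (-1934/325, -1363/325); (-127/13, 67/13) → (-2497/325, -2579/325); (-55/13, 37/13) → (-1273/325, -1061/325)

image vertices: (-297/65, -679/65), (-1689/325, -3648/325), (-1934/325, -1363/325), (-2497/325, -2579/325), (-1273/325, -1061/325)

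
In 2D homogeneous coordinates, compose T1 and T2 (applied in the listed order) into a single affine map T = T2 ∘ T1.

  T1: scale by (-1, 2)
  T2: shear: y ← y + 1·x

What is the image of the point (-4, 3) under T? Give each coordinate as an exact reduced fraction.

T1 scale by (-1, 2): (-4, 3) → (4, 6)
T2 shear: y ← y + 1·x: (4, 6) → (4, 10)

T(p) = (4, 10)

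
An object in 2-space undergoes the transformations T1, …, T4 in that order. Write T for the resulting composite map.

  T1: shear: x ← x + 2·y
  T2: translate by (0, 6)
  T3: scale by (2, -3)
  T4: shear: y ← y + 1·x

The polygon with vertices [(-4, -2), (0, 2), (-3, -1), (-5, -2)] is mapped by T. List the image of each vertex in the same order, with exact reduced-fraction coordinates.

T1 shear: x ← x + 2·y: (-4, -2) → (-8, -2); (0, 2) → (4, 2); (-3, -1) → (-5, -1); (-5, -2) → (-9, -2)
T2 translate by (0, 6): (-8, -2) → (-8, 4); (4, 2) → (4, 8); (-5, -1) → (-5, 5); (-9, -2) → (-9, 4)
T3 scale by (2, -3): (-8, 4) → (-16, -12); (4, 8) → (8, -24); (-5, 5) → (-10, -15); (-9, 4) → (-18, -12)
T4 shear: y ← y + 1·x: (-16, -12) → (-16, -28); (8, -24) → (8, -16); (-10, -15) → (-10, -25); (-18, -12) → (-18, -30)

image vertices: (-16, -28), (8, -16), (-10, -25), (-18, -30)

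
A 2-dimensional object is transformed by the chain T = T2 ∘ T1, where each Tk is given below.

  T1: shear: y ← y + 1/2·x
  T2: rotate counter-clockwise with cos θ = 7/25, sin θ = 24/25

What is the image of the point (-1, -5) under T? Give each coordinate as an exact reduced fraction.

T1 shear: y ← y + 1/2·x: (-1, -5) → (-1, -11/2)
T2 rotate counter-clockwise with cos θ = 7/25, sin θ = 24/25: (-1, -11/2) → (5, -5/2)

T(p) = (5, -5/2)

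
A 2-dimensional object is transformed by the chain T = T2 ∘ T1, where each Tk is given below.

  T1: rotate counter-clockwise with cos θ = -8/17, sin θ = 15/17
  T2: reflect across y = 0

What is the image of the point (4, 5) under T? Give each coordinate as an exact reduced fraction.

T(p) = (-107/17, -20/17)

T1 rotate counter-clockwise with cos θ = -8/17, sin θ = 15/17: (4, 5) → (-107/17, 20/17)
T2 reflect across y = 0: (-107/17, 20/17) → (-107/17, -20/17)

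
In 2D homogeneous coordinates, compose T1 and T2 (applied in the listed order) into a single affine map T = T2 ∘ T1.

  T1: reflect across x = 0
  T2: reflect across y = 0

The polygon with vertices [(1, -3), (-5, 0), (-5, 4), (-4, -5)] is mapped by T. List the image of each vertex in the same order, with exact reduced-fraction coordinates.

image vertices: (-1, 3), (5, 0), (5, -4), (4, 5)

T1 reflect across x = 0: (1, -3) → (-1, -3); (-5, 0) → (5, 0); (-5, 4) → (5, 4); (-4, -5) → (4, -5)
T2 reflect across y = 0: (-1, -3) → (-1, 3); (5, 0) → (5, 0); (5, 4) → (5, -4); (4, -5) → (4, 5)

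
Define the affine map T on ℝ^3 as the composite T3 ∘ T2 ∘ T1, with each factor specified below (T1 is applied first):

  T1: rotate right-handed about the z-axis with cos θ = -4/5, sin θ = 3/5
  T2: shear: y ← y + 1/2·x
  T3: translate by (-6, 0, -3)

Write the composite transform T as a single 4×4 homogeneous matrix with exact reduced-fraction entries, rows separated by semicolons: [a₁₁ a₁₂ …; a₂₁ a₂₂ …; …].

T1 = [-4/5 -3/5 0 0; 3/5 -4/5 0 0; 0 0 1 0; 0 0 0 1]
T2·T1 = [-4/5 -3/5 0 0; 1/5 -11/10 0 0; 0 0 1 0; 0 0 0 1]
T3·…·T1 = [-4/5 -3/5 0 -6; 1/5 -11/10 0 0; 0 0 1 -3; 0 0 0 1]

T = [-4/5 -3/5 0 -6; 1/5 -11/10 0 0; 0 0 1 -3; 0 0 0 1]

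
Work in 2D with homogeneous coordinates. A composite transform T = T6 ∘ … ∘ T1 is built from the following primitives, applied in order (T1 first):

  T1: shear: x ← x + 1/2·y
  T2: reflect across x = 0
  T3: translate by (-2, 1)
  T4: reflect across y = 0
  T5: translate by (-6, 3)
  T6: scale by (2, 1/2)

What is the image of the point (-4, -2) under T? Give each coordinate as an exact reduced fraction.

T1 shear: x ← x + 1/2·y: (-4, -2) → (-5, -2)
T2 reflect across x = 0: (-5, -2) → (5, -2)
T3 translate by (-2, 1): (5, -2) → (3, -1)
T4 reflect across y = 0: (3, -1) → (3, 1)
T5 translate by (-6, 3): (3, 1) → (-3, 4)
T6 scale by (2, 1/2): (-3, 4) → (-6, 2)

T(p) = (-6, 2)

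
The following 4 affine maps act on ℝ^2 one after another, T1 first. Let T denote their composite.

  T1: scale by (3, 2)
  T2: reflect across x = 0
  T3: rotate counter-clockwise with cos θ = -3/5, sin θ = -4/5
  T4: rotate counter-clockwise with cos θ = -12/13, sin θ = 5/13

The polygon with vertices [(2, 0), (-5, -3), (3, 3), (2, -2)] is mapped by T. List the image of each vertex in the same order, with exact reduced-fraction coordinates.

T1 scale by (3, 2): (2, 0) → (6, 0); (-5, -3) → (-15, -6); (3, 3) → (9, 6); (2, -2) → (6, -4)
T2 reflect across x = 0: (6, 0) → (-6, 0); (-15, -6) → (15, -6); (9, 6) → (-9, 6); (6, -4) → (-6, -4)
T3 rotate counter-clockwise with cos θ = -3/5, sin θ = -4/5: (-6, 0) → (18/5, 24/5); (15, -6) → (-69/5, -42/5); (-9, 6) → (51/5, 18/5); (-6, -4) → (2/5, 36/5)
T4 rotate counter-clockwise with cos θ = -12/13, sin θ = 5/13: (18/5, 24/5) → (-336/65, -198/65); (-69/5, -42/5) → (1038/65, 159/65); (51/5, 18/5) → (-54/5, 3/5); (2/5, 36/5) → (-204/65, -422/65)

image vertices: (-336/65, -198/65), (1038/65, 159/65), (-54/5, 3/5), (-204/65, -422/65)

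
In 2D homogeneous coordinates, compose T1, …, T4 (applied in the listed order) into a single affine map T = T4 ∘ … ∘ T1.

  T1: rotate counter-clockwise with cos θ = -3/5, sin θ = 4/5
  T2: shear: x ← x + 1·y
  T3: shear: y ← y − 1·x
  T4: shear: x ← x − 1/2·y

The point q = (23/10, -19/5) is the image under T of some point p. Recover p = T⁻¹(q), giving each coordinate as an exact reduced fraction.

T1 = [-3/5 -4/5 0; 4/5 -3/5 0; 0 0 1]
T2·T1 = [1/5 -7/5 0; 4/5 -3/5 0; 0 0 1]
T3·…·T1 = [1/5 -7/5 0; 3/5 4/5 0; 0 0 1]
T4·…·T1 = [-1/10 -9/5 0; 3/5 4/5 0; 0 0 1]
det M = 1; M⁻¹ = [4/5 9/5 0; -3/5 -1/10 0; 0 0 1]
M⁻¹ · (23/10, -19/5)ᵀ = (-5, -1)ᵀ

p = (-5, -1)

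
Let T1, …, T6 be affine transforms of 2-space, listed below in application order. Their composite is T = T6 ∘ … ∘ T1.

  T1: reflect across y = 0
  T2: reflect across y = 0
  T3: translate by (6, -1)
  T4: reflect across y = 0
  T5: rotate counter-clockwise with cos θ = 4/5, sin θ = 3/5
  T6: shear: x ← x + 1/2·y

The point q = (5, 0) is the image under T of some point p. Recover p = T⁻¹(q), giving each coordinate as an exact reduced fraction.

T1 = [1 0 0; 0 -1 0; 0 0 1]
T2·T1 = [1 0 0; 0 1 0; 0 0 1]
T3·…·T1 = [1 0 6; 0 1 -1; 0 0 1]
T4·…·T1 = [1 0 6; 0 -1 1; 0 0 1]
T5·…·T1 = [4/5 3/5 21/5; 3/5 -4/5 22/5; 0 0 1]
T6·…·T1 = [11/10 1/5 32/5; 3/5 -4/5 22/5; 0 0 1]
det M = -1; M⁻¹ = [4/5 1/5 -6; 3/5 -11/10 1; 0 0 1]
M⁻¹ · (5, 0)ᵀ = (-2, 4)ᵀ

p = (-2, 4)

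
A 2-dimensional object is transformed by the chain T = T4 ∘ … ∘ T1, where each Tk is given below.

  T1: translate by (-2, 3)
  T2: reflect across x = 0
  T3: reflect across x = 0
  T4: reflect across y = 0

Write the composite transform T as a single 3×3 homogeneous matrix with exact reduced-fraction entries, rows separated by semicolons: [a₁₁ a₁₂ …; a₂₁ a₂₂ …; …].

T1 = [1 0 -2; 0 1 3; 0 0 1]
T2·T1 = [-1 0 2; 0 1 3; 0 0 1]
T3·…·T1 = [1 0 -2; 0 1 3; 0 0 1]
T4·…·T1 = [1 0 -2; 0 -1 -3; 0 0 1]

T = [1 0 -2; 0 -1 -3; 0 0 1]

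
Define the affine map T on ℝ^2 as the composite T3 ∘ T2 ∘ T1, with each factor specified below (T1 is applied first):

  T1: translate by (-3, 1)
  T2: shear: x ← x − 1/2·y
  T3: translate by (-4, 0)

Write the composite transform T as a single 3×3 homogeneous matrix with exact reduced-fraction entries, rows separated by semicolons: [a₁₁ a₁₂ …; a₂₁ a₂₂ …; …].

T1 = [1 0 -3; 0 1 1; 0 0 1]
T2·T1 = [1 -1/2 -7/2; 0 1 1; 0 0 1]
T3·…·T1 = [1 -1/2 -15/2; 0 1 1; 0 0 1]

T = [1 -1/2 -15/2; 0 1 1; 0 0 1]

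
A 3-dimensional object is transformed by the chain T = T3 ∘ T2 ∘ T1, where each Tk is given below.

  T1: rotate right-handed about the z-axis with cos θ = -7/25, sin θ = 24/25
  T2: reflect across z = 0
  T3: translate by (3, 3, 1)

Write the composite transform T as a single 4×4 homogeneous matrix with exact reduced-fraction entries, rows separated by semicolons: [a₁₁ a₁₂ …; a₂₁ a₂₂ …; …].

T = [-7/25 -24/25 0 3; 24/25 -7/25 0 3; 0 0 -1 1; 0 0 0 1]

T1 = [-7/25 -24/25 0 0; 24/25 -7/25 0 0; 0 0 1 0; 0 0 0 1]
T2·T1 = [-7/25 -24/25 0 0; 24/25 -7/25 0 0; 0 0 -1 0; 0 0 0 1]
T3·…·T1 = [-7/25 -24/25 0 3; 24/25 -7/25 0 3; 0 0 -1 1; 0 0 0 1]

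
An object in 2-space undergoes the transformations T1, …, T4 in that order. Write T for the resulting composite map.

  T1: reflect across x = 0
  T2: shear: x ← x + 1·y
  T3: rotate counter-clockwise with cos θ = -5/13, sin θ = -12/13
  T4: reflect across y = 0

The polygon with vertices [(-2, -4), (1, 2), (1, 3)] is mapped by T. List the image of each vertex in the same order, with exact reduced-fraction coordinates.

T1 reflect across x = 0: (-2, -4) → (2, -4); (1, 2) → (-1, 2); (1, 3) → (-1, 3)
T2 shear: x ← x + 1·y: (2, -4) → (-2, -4); (-1, 2) → (1, 2); (-1, 3) → (2, 3)
T3 rotate counter-clockwise with cos θ = -5/13, sin θ = -12/13: (-2, -4) → (-38/13, 44/13); (1, 2) → (19/13, -22/13); (2, 3) → (2, -3)
T4 reflect across y = 0: (-38/13, 44/13) → (-38/13, -44/13); (19/13, -22/13) → (19/13, 22/13); (2, -3) → (2, 3)

image vertices: (-38/13, -44/13), (19/13, 22/13), (2, 3)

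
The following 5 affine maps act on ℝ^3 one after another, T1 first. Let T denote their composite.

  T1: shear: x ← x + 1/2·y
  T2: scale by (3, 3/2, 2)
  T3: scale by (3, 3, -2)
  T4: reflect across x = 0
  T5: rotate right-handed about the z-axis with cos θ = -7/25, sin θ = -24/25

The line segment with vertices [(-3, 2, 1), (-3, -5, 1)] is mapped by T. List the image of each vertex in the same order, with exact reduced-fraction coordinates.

T1 shear: x ← x + 1/2·y: (-3, 2, 1) → (-2, 2, 1); (-3, -5, 1) → (-11/2, -5, 1)
T2 scale by (3, 3/2, 2): (-2, 2, 1) → (-6, 3, 2); (-11/2, -5, 1) → (-33/2, -15/2, 2)
T3 scale by (3, 3, -2): (-6, 3, 2) → (-18, 9, -4); (-33/2, -15/2, 2) → (-99/2, -45/2, -4)
T4 reflect across x = 0: (-18, 9, -4) → (18, 9, -4); (-99/2, -45/2, -4) → (99/2, -45/2, -4)
T5 rotate right-handed about the z-axis with cos θ = -7/25, sin θ = -24/25: (18, 9, -4) → (18/5, -99/5, -4); (99/2, -45/2, -4) → (-1773/50, -2061/50, -4)

image vertices: (18/5, -99/5, -4), (-1773/50, -2061/50, -4)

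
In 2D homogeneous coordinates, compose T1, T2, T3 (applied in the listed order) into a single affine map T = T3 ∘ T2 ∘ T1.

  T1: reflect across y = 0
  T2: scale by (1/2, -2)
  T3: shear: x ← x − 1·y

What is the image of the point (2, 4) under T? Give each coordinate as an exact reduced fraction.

T1 reflect across y = 0: (2, 4) → (2, -4)
T2 scale by (1/2, -2): (2, -4) → (1, 8)
T3 shear: x ← x − 1·y: (1, 8) → (-7, 8)

T(p) = (-7, 8)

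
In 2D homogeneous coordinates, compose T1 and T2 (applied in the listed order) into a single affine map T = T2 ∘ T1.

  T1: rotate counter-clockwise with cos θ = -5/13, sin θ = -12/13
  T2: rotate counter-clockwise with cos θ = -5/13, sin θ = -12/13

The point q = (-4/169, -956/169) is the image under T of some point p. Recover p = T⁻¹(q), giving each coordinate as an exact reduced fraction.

T1 = [-5/13 12/13 0; -12/13 -5/13 0; 0 0 1]
T2·T1 = [-119/169 -120/169 0; 120/169 -119/169 0; 0 0 1]
det M = 1; M⁻¹ = [-119/169 120/169 0; -120/169 -119/169 0; 0 0 1]
M⁻¹ · (-4/169, -956/169)ᵀ = (-4, 4)ᵀ

p = (-4, 4)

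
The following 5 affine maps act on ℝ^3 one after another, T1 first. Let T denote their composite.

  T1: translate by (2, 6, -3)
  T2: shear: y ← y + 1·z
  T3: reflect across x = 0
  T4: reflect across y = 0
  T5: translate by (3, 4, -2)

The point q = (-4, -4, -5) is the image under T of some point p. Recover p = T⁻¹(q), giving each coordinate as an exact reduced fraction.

T1 = [1 0 0 2; 0 1 0 6; 0 0 1 -3; 0 0 0 1]
T2·T1 = [1 0 0 2; 0 1 1 3; 0 0 1 -3; 0 0 0 1]
T3·…·T1 = [-1 0 0 -2; 0 1 1 3; 0 0 1 -3; 0 0 0 1]
T4·…·T1 = [-1 0 0 -2; 0 -1 -1 -3; 0 0 1 -3; 0 0 0 1]
T5·…·T1 = [-1 0 0 1; 0 -1 -1 1; 0 0 1 -5; 0 0 0 1]
det M = 1; M⁻¹ = [-1 0 0 1; 0 -1 -1 -4; 0 0 1 5; 0 0 0 1]
M⁻¹ · (-4, -4, -5)ᵀ = (5, 5, 0)ᵀ

p = (5, 5, 0)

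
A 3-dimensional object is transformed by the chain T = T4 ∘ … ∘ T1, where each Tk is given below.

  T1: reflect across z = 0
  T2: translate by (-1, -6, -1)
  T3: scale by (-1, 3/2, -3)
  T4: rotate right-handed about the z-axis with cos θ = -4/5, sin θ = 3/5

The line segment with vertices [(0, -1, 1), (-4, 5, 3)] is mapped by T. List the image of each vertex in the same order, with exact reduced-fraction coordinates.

image vertices: (11/2, 9, 6), (-31/10, 21/5, 12)

T1 reflect across z = 0: (0, -1, 1) → (0, -1, -1); (-4, 5, 3) → (-4, 5, -3)
T2 translate by (-1, -6, -1): (0, -1, -1) → (-1, -7, -2); (-4, 5, -3) → (-5, -1, -4)
T3 scale by (-1, 3/2, -3): (-1, -7, -2) → (1, -21/2, 6); (-5, -1, -4) → (5, -3/2, 12)
T4 rotate right-handed about the z-axis with cos θ = -4/5, sin θ = 3/5: (1, -21/2, 6) → (11/2, 9, 6); (5, -3/2, 12) → (-31/10, 21/5, 12)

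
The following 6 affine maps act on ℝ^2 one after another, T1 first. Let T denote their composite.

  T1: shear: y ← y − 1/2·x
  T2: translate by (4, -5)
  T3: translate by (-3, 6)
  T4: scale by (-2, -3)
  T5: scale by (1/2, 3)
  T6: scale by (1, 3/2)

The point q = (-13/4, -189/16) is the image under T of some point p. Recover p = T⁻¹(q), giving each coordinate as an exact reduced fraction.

T1 = [1 0 0; -1/2 1 0; 0 0 1]
T2·T1 = [1 0 4; -1/2 1 -5; 0 0 1]
T3·…·T1 = [1 0 1; -1/2 1 1; 0 0 1]
T4·…·T1 = [-2 0 -2; 3/2 -3 -3; 0 0 1]
T5·…·T1 = [-1 0 -1; 9/2 -9 -9; 0 0 1]
T6·…·T1 = [-1 0 -1; 27/4 -27/2 -27/2; 0 0 1]
det M = 27/2; M⁻¹ = [-1 0 -1; -1/2 -2/27 -3/2; 0 0 1]
M⁻¹ · (-13/4, -189/16)ᵀ = (9/4, 1)ᵀ

p = (9/4, 1)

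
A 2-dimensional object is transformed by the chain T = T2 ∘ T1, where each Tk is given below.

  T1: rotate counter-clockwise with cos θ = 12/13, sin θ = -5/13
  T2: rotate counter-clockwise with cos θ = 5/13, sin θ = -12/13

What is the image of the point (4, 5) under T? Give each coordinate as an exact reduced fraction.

T1 rotate counter-clockwise with cos θ = 12/13, sin θ = -5/13: (4, 5) → (73/13, 40/13)
T2 rotate counter-clockwise with cos θ = 5/13, sin θ = -12/13: (73/13, 40/13) → (5, -4)

T(p) = (5, -4)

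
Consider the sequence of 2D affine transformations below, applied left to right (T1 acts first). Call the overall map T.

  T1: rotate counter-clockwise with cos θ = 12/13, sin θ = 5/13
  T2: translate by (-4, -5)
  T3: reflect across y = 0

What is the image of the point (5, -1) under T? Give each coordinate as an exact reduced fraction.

T(p) = (1, 4)

T1 rotate counter-clockwise with cos θ = 12/13, sin θ = 5/13: (5, -1) → (5, 1)
T2 translate by (-4, -5): (5, 1) → (1, -4)
T3 reflect across y = 0: (1, -4) → (1, 4)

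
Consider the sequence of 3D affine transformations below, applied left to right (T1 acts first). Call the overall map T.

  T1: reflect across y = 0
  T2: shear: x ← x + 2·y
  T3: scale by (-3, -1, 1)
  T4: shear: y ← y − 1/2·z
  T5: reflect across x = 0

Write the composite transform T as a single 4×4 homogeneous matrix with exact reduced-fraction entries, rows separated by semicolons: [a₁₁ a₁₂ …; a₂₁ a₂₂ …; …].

T = [3 -6 0 0; 0 1 -1/2 0; 0 0 1 0; 0 0 0 1]

T1 = [1 0 0 0; 0 -1 0 0; 0 0 1 0; 0 0 0 1]
T2·T1 = [1 -2 0 0; 0 -1 0 0; 0 0 1 0; 0 0 0 1]
T3·…·T1 = [-3 6 0 0; 0 1 0 0; 0 0 1 0; 0 0 0 1]
T4·…·T1 = [-3 6 0 0; 0 1 -1/2 0; 0 0 1 0; 0 0 0 1]
T5·…·T1 = [3 -6 0 0; 0 1 -1/2 0; 0 0 1 0; 0 0 0 1]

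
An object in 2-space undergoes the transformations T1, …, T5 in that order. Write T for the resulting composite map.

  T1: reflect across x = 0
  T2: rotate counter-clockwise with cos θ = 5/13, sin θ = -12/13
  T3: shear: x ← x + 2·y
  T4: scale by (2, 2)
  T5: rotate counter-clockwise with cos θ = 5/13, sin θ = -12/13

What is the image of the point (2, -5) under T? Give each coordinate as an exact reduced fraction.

T1 reflect across x = 0: (2, -5) → (-2, -5)
T2 rotate counter-clockwise with cos θ = 5/13, sin θ = -12/13: (-2, -5) → (-70/13, -1/13)
T3 shear: x ← x + 2·y: (-70/13, -1/13) → (-72/13, -1/13)
T4 scale by (2, 2): (-72/13, -1/13) → (-144/13, -2/13)
T5 rotate counter-clockwise with cos θ = 5/13, sin θ = -12/13: (-144/13, -2/13) → (-744/169, 1718/169)

T(p) = (-744/169, 1718/169)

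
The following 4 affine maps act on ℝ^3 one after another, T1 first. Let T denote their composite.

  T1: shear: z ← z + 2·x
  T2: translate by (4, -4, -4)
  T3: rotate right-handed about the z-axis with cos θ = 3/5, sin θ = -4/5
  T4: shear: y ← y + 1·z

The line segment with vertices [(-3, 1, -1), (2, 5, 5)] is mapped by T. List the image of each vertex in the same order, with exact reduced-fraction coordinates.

T1 shear: z ← z + 2·x: (-3, 1, -1) → (-3, 1, -7); (2, 5, 5) → (2, 5, 9)
T2 translate by (4, -4, -4): (-3, 1, -7) → (1, -3, -11); (2, 5, 9) → (6, 1, 5)
T3 rotate right-handed about the z-axis with cos θ = 3/5, sin θ = -4/5: (1, -3, -11) → (-9/5, -13/5, -11); (6, 1, 5) → (22/5, -21/5, 5)
T4 shear: y ← y + 1·z: (-9/5, -13/5, -11) → (-9/5, -68/5, -11); (22/5, -21/5, 5) → (22/5, 4/5, 5)

image vertices: (-9/5, -68/5, -11), (22/5, 4/5, 5)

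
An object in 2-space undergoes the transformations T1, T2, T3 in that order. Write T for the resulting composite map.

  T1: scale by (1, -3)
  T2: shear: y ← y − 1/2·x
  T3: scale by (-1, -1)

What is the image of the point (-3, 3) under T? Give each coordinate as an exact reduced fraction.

T1 scale by (1, -3): (-3, 3) → (-3, -9)
T2 shear: y ← y − 1/2·x: (-3, -9) → (-3, -15/2)
T3 scale by (-1, -1): (-3, -15/2) → (3, 15/2)

T(p) = (3, 15/2)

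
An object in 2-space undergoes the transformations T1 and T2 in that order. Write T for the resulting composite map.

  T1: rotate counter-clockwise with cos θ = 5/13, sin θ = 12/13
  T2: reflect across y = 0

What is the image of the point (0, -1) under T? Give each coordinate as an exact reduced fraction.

T1 rotate counter-clockwise with cos θ = 5/13, sin θ = 12/13: (0, -1) → (12/13, -5/13)
T2 reflect across y = 0: (12/13, -5/13) → (12/13, 5/13)

T(p) = (12/13, 5/13)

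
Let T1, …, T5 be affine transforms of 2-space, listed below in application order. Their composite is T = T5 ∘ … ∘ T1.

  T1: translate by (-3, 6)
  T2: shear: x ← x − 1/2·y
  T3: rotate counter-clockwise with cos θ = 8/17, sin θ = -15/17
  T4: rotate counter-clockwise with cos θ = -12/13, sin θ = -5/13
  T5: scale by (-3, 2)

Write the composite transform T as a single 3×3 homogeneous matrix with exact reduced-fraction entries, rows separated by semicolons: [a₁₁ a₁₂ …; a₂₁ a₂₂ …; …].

T1 = [1 0 -3; 0 1 6; 0 0 1]
T2·T1 = [1 -1/2 -6; 0 1 6; 0 0 1]
T3·…·T1 = [8/17 11/17 42/17; -15/17 31/34 138/17; 0 0 1]
T4·…·T1 = [-171/221 -109/442 186/221; 140/221 -241/221 -1866/221; 0 0 1]
T5·…·T1 = [513/221 327/442 -558/221; 280/221 -482/221 -3732/221; 0 0 1]

T = [513/221 327/442 -558/221; 280/221 -482/221 -3732/221; 0 0 1]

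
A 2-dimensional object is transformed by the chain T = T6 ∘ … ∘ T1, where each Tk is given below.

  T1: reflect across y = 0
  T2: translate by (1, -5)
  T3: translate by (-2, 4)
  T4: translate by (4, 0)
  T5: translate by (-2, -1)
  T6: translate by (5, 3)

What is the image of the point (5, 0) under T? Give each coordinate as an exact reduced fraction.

T(p) = (11, 1)

T1 reflect across y = 0: (5, 0) → (5, 0)
T2 translate by (1, -5): (5, 0) → (6, -5)
T3 translate by (-2, 4): (6, -5) → (4, -1)
T4 translate by (4, 0): (4, -1) → (8, -1)
T5 translate by (-2, -1): (8, -1) → (6, -2)
T6 translate by (5, 3): (6, -2) → (11, 1)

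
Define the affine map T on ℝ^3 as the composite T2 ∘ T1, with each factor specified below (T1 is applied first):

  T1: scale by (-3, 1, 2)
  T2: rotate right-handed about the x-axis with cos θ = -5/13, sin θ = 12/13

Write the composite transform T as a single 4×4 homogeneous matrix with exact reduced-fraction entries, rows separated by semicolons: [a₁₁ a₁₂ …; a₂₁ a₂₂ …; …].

T = [-3 0 0 0; 0 -5/13 -24/13 0; 0 12/13 -10/13 0; 0 0 0 1]

T1 = [-3 0 0 0; 0 1 0 0; 0 0 2 0; 0 0 0 1]
T2·T1 = [-3 0 0 0; 0 -5/13 -24/13 0; 0 12/13 -10/13 0; 0 0 0 1]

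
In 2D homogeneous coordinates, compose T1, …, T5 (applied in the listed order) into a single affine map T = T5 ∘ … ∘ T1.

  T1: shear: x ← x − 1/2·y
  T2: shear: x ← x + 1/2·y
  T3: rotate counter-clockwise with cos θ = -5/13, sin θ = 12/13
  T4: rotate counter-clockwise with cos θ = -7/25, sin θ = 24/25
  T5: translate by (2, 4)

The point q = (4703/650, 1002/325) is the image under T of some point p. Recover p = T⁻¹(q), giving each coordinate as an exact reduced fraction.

p = (-7/2, 4)

T1 = [1 -1/2 0; 0 1 0; 0 0 1]
T2·T1 = [1 0 0; 0 1 0; 0 0 1]
T3·…·T1 = [-5/13 -12/13 0; 12/13 -5/13 0; 0 0 1]
T4·…·T1 = [-253/325 204/325 0; -204/325 -253/325 0; 0 0 1]
T5·…·T1 = [-253/325 204/325 2; -204/325 -253/325 4; 0 0 1]
det M = 1; M⁻¹ = [-253/325 -204/325 1322/325; 204/325 -253/325 604/325; 0 0 1]
M⁻¹ · (4703/650, 1002/325)ᵀ = (-7/2, 4)ᵀ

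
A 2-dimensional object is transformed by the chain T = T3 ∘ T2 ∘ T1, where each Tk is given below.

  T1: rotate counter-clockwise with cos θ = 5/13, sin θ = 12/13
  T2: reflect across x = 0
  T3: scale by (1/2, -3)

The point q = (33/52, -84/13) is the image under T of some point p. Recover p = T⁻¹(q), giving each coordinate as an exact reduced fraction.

T1 = [5/13 -12/13 0; 12/13 5/13 0; 0 0 1]
T2·T1 = [-5/13 12/13 0; 12/13 5/13 0; 0 0 1]
T3·…·T1 = [-5/26 6/13 0; -36/13 -15/13 0; 0 0 1]
det M = 3/2; M⁻¹ = [-10/13 -4/13 0; 24/13 -5/39 0; 0 0 1]
M⁻¹ · (33/52, -84/13)ᵀ = (3/2, 2)ᵀ

p = (3/2, 2)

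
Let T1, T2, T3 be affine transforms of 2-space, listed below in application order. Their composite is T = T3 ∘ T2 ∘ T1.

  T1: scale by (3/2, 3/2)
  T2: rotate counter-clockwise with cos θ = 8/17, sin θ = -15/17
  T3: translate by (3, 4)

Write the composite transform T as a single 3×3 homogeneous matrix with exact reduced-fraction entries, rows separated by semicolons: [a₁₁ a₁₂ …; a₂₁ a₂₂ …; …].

T = [12/17 45/34 3; -45/34 12/17 4; 0 0 1]

T1 = [3/2 0 0; 0 3/2 0; 0 0 1]
T2·T1 = [12/17 45/34 0; -45/34 12/17 0; 0 0 1]
T3·…·T1 = [12/17 45/34 3; -45/34 12/17 4; 0 0 1]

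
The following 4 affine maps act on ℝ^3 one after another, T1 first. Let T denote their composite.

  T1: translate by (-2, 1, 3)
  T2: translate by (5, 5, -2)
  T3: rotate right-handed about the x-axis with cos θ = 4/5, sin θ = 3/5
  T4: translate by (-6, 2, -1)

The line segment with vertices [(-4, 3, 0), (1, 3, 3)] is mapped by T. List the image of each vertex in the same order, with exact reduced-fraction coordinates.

image vertices: (-7, 43/5, 26/5), (-2, 34/5, 38/5)

T1 translate by (-2, 1, 3): (-4, 3, 0) → (-6, 4, 3); (1, 3, 3) → (-1, 4, 6)
T2 translate by (5, 5, -2): (-6, 4, 3) → (-1, 9, 1); (-1, 4, 6) → (4, 9, 4)
T3 rotate right-handed about the x-axis with cos θ = 4/5, sin θ = 3/5: (-1, 9, 1) → (-1, 33/5, 31/5); (4, 9, 4) → (4, 24/5, 43/5)
T4 translate by (-6, 2, -1): (-1, 33/5, 31/5) → (-7, 43/5, 26/5); (4, 24/5, 43/5) → (-2, 34/5, 38/5)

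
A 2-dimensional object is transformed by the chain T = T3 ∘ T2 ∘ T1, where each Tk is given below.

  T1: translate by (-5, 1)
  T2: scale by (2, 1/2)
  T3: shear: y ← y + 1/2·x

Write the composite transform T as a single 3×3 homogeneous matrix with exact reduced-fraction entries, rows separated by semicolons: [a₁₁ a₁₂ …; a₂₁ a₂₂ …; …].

T1 = [1 0 -5; 0 1 1; 0 0 1]
T2·T1 = [2 0 -10; 0 1/2 1/2; 0 0 1]
T3·…·T1 = [2 0 -10; 1 1/2 -9/2; 0 0 1]

T = [2 0 -10; 1 1/2 -9/2; 0 0 1]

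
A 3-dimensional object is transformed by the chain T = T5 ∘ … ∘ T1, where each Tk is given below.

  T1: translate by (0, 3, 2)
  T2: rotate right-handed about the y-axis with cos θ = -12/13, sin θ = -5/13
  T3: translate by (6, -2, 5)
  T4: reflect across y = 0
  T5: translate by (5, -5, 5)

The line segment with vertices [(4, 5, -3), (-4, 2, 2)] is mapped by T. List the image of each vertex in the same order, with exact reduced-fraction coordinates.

image vertices: (100/13, -11, 162/13), (171/13, -8, 62/13)

T1 translate by (0, 3, 2): (4, 5, -3) → (4, 8, -1); (-4, 2, 2) → (-4, 5, 4)
T2 rotate right-handed about the y-axis with cos θ = -12/13, sin θ = -5/13: (4, 8, -1) → (-43/13, 8, 32/13); (-4, 5, 4) → (28/13, 5, -68/13)
T3 translate by (6, -2, 5): (-43/13, 8, 32/13) → (35/13, 6, 97/13); (28/13, 5, -68/13) → (106/13, 3, -3/13)
T4 reflect across y = 0: (35/13, 6, 97/13) → (35/13, -6, 97/13); (106/13, 3, -3/13) → (106/13, -3, -3/13)
T5 translate by (5, -5, 5): (35/13, -6, 97/13) → (100/13, -11, 162/13); (106/13, -3, -3/13) → (171/13, -8, 62/13)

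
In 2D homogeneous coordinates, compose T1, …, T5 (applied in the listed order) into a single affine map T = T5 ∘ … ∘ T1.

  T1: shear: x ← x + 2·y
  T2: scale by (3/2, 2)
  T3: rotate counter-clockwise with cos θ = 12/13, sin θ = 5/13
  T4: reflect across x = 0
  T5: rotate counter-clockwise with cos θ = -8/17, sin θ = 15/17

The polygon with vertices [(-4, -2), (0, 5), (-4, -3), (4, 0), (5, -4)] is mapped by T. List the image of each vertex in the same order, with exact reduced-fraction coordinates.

T1 shear: x ← x + 2·y: (-4, -2) → (-8, -2); (0, 5) → (10, 5); (-4, -3) → (-10, -3); (4, 0) → (4, 0); (5, -4) → (-3, -4)
T2 scale by (3/2, 2): (-8, -2) → (-12, -4); (10, 5) → (15, 10); (-10, -3) → (-15, -6); (4, 0) → (6, 0); (-3, -4) → (-9/2, -8)
T3 rotate counter-clockwise with cos θ = 12/13, sin θ = 5/13: (-12, -4) → (-124/13, -108/13); (15, 10) → (10, 15); (-15, -6) → (-150/13, -147/13); (6, 0) → (72/13, 30/13); (-9/2, -8) → (-14/13, -237/26)
T4 reflect across x = 0: (-124/13, -108/13) → (124/13, -108/13); (10, 15) → (-10, 15); (-150/13, -147/13) → (150/13, -147/13); (72/13, 30/13) → (-72/13, 30/13); (-14/13, -237/26) → (14/13, -237/26)
T5 rotate counter-clockwise with cos θ = -8/17, sin θ = 15/17: (124/13, -108/13) → (628/221, 2724/221); (-10, 15) → (-145/17, -270/17); (150/13, -147/13) → (1005/221, 3426/221); (-72/13, 30/13) → (126/221, -1320/221); (14/13, -237/26) → (3331/442, 1158/221)

image vertices: (628/221, 2724/221), (-145/17, -270/17), (1005/221, 3426/221), (126/221, -1320/221), (3331/442, 1158/221)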